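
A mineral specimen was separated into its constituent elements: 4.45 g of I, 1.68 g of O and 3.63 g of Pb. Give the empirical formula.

I2O6Pb

n(I) = 4.45/126.90 = 0.03507, n(O) = 1.68/16.00 = 0.105, n(Pb) = 3.63/207.2 = 0.01752
Divide by the smallest (0.01752 mol Pb): I 2.002, O 5.993, Pb 1.000
→ I2O6Pb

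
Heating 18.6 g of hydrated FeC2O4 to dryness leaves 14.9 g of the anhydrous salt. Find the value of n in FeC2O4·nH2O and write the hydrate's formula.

FeC2O4·2H2O

Mass of water lost = 18.6 − 14.9 = 3.7 g → 3.7 / 18.02 = 0.2053 mol H2O
Molar mass of FeC2O4 = 143.87 g/mol → mol FeC2O4 = 14.9 / 143.87 = 0.1036
n = 0.2053 / 0.1036 = 1.98 ≈ 2 → FeC2O4·2H2O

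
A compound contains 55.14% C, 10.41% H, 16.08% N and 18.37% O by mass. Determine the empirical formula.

Assume 100 g: 55.14 g C, 10.41 g H, 16.08 g N, 18.37 g O.
Moles — C: 55.14 / 12.01 = 4.591 mol; H: 10.41 / 1.008 = 10.33 mol; N: 16.08 / 14.01 = 1.148 mol; O: 18.37 / 16.00 = 1.148 mol
Divide by the smallest (1.148 mol N): C 4.000, H 8.998, N 1.000, O 1.000
≈ 4:9:1:1 → C4H9NO

C4H9NO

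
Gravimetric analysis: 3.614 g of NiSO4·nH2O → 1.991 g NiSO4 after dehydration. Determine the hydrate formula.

NiSO4·7H2O

Mass of water lost = 3.614 − 1.991 = 1.623 g → 1.623 / 18.02 = 0.09007 mol H2O
Molar mass of NiSO4 = 154.76 g/mol → mol NiSO4 = 1.991 / 154.76 = 0.01287
n = 0.09007 / 0.01287 = 7.00 ≈ 7 → NiSO4·7H2O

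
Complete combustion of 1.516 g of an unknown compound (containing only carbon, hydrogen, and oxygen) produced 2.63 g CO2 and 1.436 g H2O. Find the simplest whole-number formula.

C3H8O2

mol C = 2.63 / 44.01 = 0.05976; mass C = 0.05976 × 12.01 = 0.7177 g
mol H = 2 × (1.436 / 18.02) = 0.1594; mass H = 0.1594 × 1.008 = 0.1607 g
mass O = 1.516 − (0.8784) = 0.6376 g → mol O = 0.03985
Smallest is O at 0.03985 mol; normalising gives C 1.500, H 3.999, O 1.000
Scaling by 2: C 3.00, H 8.00, O 2.00 → C3H8O2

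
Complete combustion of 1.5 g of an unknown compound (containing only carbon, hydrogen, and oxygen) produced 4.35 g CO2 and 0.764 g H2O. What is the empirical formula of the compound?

mol C = 4.35 / 44.01 = 0.09884; mass C = 0.09884 × 12.01 = 1.187 g
mol H = 2 × (0.764 / 18.02) = 0.08479; mass H = 0.08479 × 1.008 = 0.08547 g
mass O = 1.5 − (1.273) = 0.2274 g → mol O = 0.01422
Smallest is O at 0.01422 mol; normalising gives C 6.953, H 5.965, O 1.000
→ C7H6O

C7H6O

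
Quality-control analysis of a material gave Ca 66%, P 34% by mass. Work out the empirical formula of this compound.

Assume 100 g: 66 g Ca, 34 g P.
Moles — Ca: 66 / 40.08 = 1.647 mol; P: 34 / 30.97 = 1.098 mol
Smallest is P at 1.098 mol; normalising gives Ca 1.500, P 1.000
Scaling by 2: Ca 3.00, P 2.00 → Ca3P2

Ca3P2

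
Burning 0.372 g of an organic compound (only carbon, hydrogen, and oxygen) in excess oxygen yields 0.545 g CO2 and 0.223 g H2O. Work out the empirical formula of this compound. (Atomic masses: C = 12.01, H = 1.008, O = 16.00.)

CH2O

mol C = 0.545 / 44.01 = 0.01238; mass C = 0.01238 × 12.01 = 0.1487 g
mol H = 2 × (0.223 / 18.02) = 0.02475; mass H = 0.02475 × 1.008 = 0.02495 g
mass O = 0.372 − (0.1737) = 0.1983 g → mol O = 0.01240
Smallest is C at 0.01238 mol; normalising gives C 1.000, H 1.999, O 1.001
≈ 1:2:1 → CH2O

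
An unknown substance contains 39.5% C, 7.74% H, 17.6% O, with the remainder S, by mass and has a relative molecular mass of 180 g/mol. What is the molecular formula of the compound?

Assume 100 g: 39.5 g C, 7.74 g H, 17.6 g O, 35.16 g S.
n(C) = 39.5/12.01 = 3.289, n(H) = 7.74/1.008 = 7.679, n(O) = 17.6/16.00 = 1.1, n(S) = 35.16/32.07 = 1.096
Smallest is S at 1.096 mol; normalising gives C 3.000, H 7.004, O 1.003, S 1.000
Ratio ≈ 3:7:1:1, so the empirical formula is C3H7OS
Empirical-formula mass = 91.16 g/mol
n = 180 / 91.16 = 1.97 ≈ 2
Molecular formula = (C3H7OS)×2 = C6H14O2S2

C6H14O2S2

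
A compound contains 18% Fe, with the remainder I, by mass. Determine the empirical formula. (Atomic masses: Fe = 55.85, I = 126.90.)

Assume 100 g: 18 g Fe, 82 g I.
n(Fe) = 18/55.85 = 0.3223, n(I) = 82/126.90 = 0.6462
Ratios (÷ 0.3223): Fe 1.000, I 2.005
Ratio ≈ 1:2, so the empirical formula is FeI2

FeI2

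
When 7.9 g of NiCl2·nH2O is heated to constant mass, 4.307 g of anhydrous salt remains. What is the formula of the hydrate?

NiCl2·6H2O

Mass of water lost = 7.9 − 4.307 = 3.593 g → 3.593 / 18.02 = 0.1994 mol H2O
Molar mass of NiCl2 = 129.59 g/mol → mol NiCl2 = 4.307 / 129.59 = 0.03324
n = 0.1994 / 0.03324 = 6.00 ≈ 6 → NiCl2·6H2O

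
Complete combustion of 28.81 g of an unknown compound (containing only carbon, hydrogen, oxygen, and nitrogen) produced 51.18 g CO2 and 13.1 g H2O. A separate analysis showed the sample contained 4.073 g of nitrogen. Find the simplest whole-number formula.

C4H5NO2

mol C = 51.18 / 44.01 = 1.163; mass C = 1.163 × 12.01 = 13.97 g
mol H = 2 × (13.1 / 18.02) = 1.454; mass H = 1.454 × 1.008 = 1.466 g
mol N = 4.073 / 14.01 = 0.2907
mass O = 28.81 − (19.51) = 9.305 g → mol O = 0.5815
Ratios (÷ 0.2907): C 4.000, H 5.001, N 1.000, O 2.000
Ratio ≈ 4:5:1:2, so the empirical formula is C4H5NO2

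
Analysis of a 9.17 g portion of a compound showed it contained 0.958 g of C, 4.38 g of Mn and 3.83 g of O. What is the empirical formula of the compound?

CMnO3

n(C) = 0.958/12.01 = 0.07977, n(Mn) = 4.38/54.94 = 0.07972, n(O) = 3.83/16.00 = 0.2394
Divide by the smallest (0.07972 mol Mn): C 1.001, Mn 1.000, O 3.003
→ CMnO3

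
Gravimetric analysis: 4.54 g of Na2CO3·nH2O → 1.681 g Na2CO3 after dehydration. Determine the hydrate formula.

Mass of water lost = 4.54 − 1.681 = 2.859 g → 2.859 / 18.02 = 0.1587 mol H2O
Molar mass of Na2CO3 = 105.99 g/mol → mol Na2CO3 = 1.681 / 105.99 = 0.01586
n = 0.1587 / 0.01586 = 10.00 ≈ 10 → Na2CO3·10H2O

Na2CO3·10H2O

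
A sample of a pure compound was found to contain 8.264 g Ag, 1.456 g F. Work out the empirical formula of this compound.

Ag: 8.264 g ÷ 107.87 g/mol = 0.07661 mol
F: 1.456 g ÷ 19.00 g/mol = 0.07663 mol
Smallest is Ag at 0.07661 mol; normalising gives Ag 1.000, F 1.000
→ AgF

AgF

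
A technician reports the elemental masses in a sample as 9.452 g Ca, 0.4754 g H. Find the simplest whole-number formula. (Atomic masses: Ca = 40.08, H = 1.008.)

Ca: 9.452 g ÷ 40.08 g/mol = 0.2358 mol
H: 0.4754 g ÷ 1.008 g/mol = 0.4716 mol
Smallest is Ca at 0.2358 mol; normalising gives Ca 1.000, H 2.000
→ CaH2

CaH2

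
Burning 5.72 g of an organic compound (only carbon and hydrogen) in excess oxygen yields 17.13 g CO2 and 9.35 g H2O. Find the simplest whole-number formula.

mol C = 17.13 / 44.01 = 0.3892; mass C = 0.3892 × 12.01 = 4.675 g
mol H = 2 × (9.35 / 18.02) = 1.038; mass H = 1.038 × 1.008 = 1.046 g
Smallest is C at 0.3892 mol; normalising gives C 1.000, H 2.666
Multiply by 3: C 3.00, H 8.00 → C3H8

C3H8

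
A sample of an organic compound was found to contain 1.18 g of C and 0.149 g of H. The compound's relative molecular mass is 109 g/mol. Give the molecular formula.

n(C) = 1.18/12.01 = 0.09825, n(H) = 0.149/1.008 = 0.1478
Smallest is C at 0.09825 mol; normalising gives C 1.000, H 1.504
Scaling by 2: C 2.00, H 3.01 → C2H3
Empirical-formula mass = 27.04 g/mol
n = 109 / 27.04 = 4.03 ≈ 4
Molecular formula = (C2H3)×4 = C8H12

C8H12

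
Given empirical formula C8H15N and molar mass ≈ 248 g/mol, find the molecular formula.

Empirical-formula mass = 125.21 g/mol
n = 248 / 125.21 = 1.98 ≈ 2
Molecular formula = (C8H15N)2 = C16H30N2

C16H30N2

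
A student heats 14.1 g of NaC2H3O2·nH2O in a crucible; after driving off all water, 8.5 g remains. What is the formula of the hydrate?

Mass of water lost = 14.1 − 8.5 = 5.6 g → 5.6 / 18.02 = 0.3108 mol H2O
Molar mass of NaC2H3O2 = 82.03 g/mol → mol NaC2H3O2 = 8.5 / 82.03 = 0.1036
n = 0.3108 / 0.1036 = 3.00 ≈ 3 → NaC2H3O2·3H2O

NaC2H3O2·3H2O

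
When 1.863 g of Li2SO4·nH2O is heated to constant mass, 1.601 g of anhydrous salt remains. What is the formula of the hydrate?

Mass of water lost = 1.863 − 1.601 = 0.262 g → 0.262 / 18.02 = 0.01454 mol H2O
Molar mass of Li2SO4 = 109.95 g/mol → mol Li2SO4 = 1.601 / 109.95 = 0.01456
n = 0.01454 / 0.01456 = 1.00 ≈ 1 → Li2SO4·H2O

Li2SO4·H2O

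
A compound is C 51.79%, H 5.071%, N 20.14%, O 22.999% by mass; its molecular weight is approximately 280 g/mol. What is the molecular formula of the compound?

Assume 100 g: 51.79 g C, 5.071 g H, 20.14 g N, 22.999 g O.
n(C) = 51.79/12.01 = 4.312, n(H) = 5.071/1.008 = 5.031, n(N) = 20.14/14.01 = 1.438, n(O) = 22.999/16.00 = 1.437
Smallest is O at 1.437 mol; normalising gives C 3.000, H 3.500, N 1.000, O 1.000
Scaling by 2: C 6.00, H 7.00, N 2.00, O 2.00 → C6H7N2O2
Empirical-formula mass = 139.14 g/mol
n = 280 / 139.14 = 2.01 ≈ 2
Molecular formula = (C6H7N2O2)×2 = C12H14N4O4

C12H14N4O4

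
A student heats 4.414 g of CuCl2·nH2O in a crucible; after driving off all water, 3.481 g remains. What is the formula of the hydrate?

Mass of water lost = 4.414 − 3.481 = 0.933 g → 0.933 / 18.02 = 0.05178 mol H2O
Molar mass of CuCl2 = 134.45 g/mol → mol CuCl2 = 3.481 / 134.45 = 0.02589
n = 0.05178 / 0.02589 = 2.00 ≈ 2 → CuCl2·2H2O

CuCl2·2H2O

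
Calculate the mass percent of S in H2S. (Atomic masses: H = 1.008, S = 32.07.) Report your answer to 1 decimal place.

Molar mass = 2(1.008) + 1(32.07) = 34.086 g/mol
Mass of S per mole = 1 × 32.07 = 32.070 g
% S = 32.070 / 34.086 × 100 = 94.1%

94.1%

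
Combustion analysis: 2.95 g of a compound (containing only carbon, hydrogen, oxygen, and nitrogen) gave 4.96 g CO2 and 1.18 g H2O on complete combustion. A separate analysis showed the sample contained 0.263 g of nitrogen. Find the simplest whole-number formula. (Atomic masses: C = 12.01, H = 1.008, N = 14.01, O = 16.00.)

C6H7NO4

mol C = 4.96 / 44.01 = 0.1127; mass C = 0.1127 × 12.01 = 1.354 g
mol H = 2 × (1.18 / 18.02) = 0.1310; mass H = 0.1310 × 1.008 = 0.1320 g
mol N = 0.263 / 14.01 = 0.01877
mass O = 2.95 − (1.749) = 1.201 g → mol O = 0.07509
Ratios (÷ 0.01877): C 6.004, H 6.977, N 1.000, O 4.000
Ratio ≈ 6:7:1:4, so the empirical formula is C6H7NO4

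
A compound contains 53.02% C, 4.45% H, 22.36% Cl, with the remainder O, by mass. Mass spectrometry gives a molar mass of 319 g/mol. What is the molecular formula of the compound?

Assume 100 g: 53.02 g C, 4.45 g H, 22.36 g Cl, 20.17 g O.
Moles — C: 53.02 / 12.01 = 4.415 mol; H: 4.45 / 1.008 = 4.415 mol; Cl: 22.36 / 35.45 = 0.6307 mol; O: 20.17 / 16.00 = 1.261 mol
Divide by the smallest (0.6307 mol Cl): C 6.999, H 6.999, Cl 1.000, O 1.999
→ C7H7ClO2
Empirical-formula mass = 158.58 g/mol
n = 319 / 158.58 = 2.01 ≈ 2
Molecular formula = (C7H7ClO2)×2 = C14H14Cl2O4

C14H14Cl2O4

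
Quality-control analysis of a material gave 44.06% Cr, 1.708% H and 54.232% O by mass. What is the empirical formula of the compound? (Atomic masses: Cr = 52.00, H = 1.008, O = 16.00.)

Assume 100 g: 44.06 g Cr, 1.708 g H, 54.232 g O.
Moles — Cr: 44.06 / 52.00 = 0.8473 mol; H: 1.708 / 1.008 = 1.694 mol; O: 54.232 / 16.00 = 3.389 mol
Ratios (÷ 0.8473): Cr 1.000, H 2.000, O 4.000
→ CrH2O4

CrH2O4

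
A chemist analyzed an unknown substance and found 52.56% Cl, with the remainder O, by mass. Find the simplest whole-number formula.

ClO2

Assume 100 g: 52.56 g Cl, 47.44 g O.
n(Cl) = 52.56/35.45 = 1.483, n(O) = 47.44/16.00 = 2.965
Smallest is Cl at 1.483 mol; normalising gives Cl 1.000, O 2.000
→ ClO2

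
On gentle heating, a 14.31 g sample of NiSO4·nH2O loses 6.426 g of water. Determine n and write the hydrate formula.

Mass of anhydrous NiSO4 = 14.31 − 6.426 = 7.884 g
mol H2O = 6.426 / 18.02 = 0.3566
Molar mass of NiSO4 = 154.76 g/mol → mol NiSO4 = 7.884 / 154.76 = 0.05094
n = 0.3566 / 0.05094 = 7.00 ≈ 7 → NiSO4·7H2O

NiSO4·7H2O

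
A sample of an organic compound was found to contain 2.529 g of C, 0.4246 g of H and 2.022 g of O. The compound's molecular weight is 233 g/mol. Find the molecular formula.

C: 2.529 g ÷ 12.01 g/mol = 0.2106 mol
H: 0.4246 g ÷ 1.008 g/mol = 0.4212 mol
O: 2.022 g ÷ 16.00 g/mol = 0.1264 mol
Ratios (÷ 0.1264): C 1.666, H 3.333, O 1.000
Scaling by 3: C 5.00, H 10.00, O 3.00 → C5H10O3
Empirical-formula mass = 118.13 g/mol
n = 233 / 118.13 = 1.97 ≈ 2
Molecular formula = (C5H10O3)×2 = C10H20O6

C10H20O6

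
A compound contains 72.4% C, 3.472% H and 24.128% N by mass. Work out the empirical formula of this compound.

Assume 100 g: 72.4 g C, 3.472 g H, 24.128 g N.
C: 72.4 g ÷ 12.01 g/mol = 6.028 mol
H: 3.472 g ÷ 1.008 g/mol = 3.444 mol
N: 24.128 g ÷ 14.01 g/mol = 1.722 mol
Divide by the smallest (1.722 mol N): C 3.500, H 2.000, N 1.000
×2: C 7.00, H 4.00, N 2.00 → C7H4N2

C7H4N2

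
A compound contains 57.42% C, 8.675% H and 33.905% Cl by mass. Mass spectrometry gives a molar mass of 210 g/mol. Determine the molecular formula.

C10H18Cl2

Assume 100 g: 57.42 g C, 8.675 g H, 33.905 g Cl.
n(C) = 57.42/12.01 = 4.781, n(H) = 8.675/1.008 = 8.606, n(Cl) = 33.905/35.45 = 0.9564
Smallest is Cl at 0.9564 mol; normalising gives C 4.999, H 8.998, Cl 1.000
≈ 5:9:1 → C5H9Cl
Empirical-formula mass = 104.57 g/mol
n = 210 / 104.57 = 2.01 ≈ 2
Molecular formula = (C5H9Cl)×2 = C10H18Cl2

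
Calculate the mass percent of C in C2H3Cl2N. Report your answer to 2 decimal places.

21.46%

Molar mass = 2(12.01) + 3(1.008) + 2(35.45) + 1(14.01) = 111.954 g/mol
Mass of C per mole = 2 × 12.01 = 24.020 g
% C = 24.020 / 111.954 × 100 = 21.46%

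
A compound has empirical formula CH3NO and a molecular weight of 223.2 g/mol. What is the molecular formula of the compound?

C5H15N5O5

Empirical-formula mass = 45.04 g/mol
n = 223.2 / 45.04 = 4.96 ≈ 5
Molecular formula = (CH3NO)5 = C5H15N5O5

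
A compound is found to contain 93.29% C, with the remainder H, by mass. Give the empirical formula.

C7H6

Assume 100 g: 93.29 g C, 6.71 g H.
C: 93.29 g ÷ 12.01 g/mol = 7.768 mol
H: 6.71 g ÷ 1.008 g/mol = 6.657 mol
Ratios (÷ 6.657): C 1.167, H 1.000
Multiply by 6: C 7.00, H 6.00 → C7H6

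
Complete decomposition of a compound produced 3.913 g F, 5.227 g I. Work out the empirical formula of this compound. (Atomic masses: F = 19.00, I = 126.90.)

F: 3.913 g ÷ 19.00 g/mol = 0.2059 mol
I: 5.227 g ÷ 126.90 g/mol = 0.04119 mol
Ratios (÷ 0.04119): F 5.000, I 1.000
→ F5I

F5I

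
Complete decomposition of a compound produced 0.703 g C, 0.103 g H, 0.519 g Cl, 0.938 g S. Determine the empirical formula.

C4H7ClS2

n(C) = 0.703/12.01 = 0.05853, n(H) = 0.103/1.008 = 0.1022, n(Cl) = 0.519/35.45 = 0.01464, n(S) = 0.938/32.07 = 0.02925
Ratios (÷ 0.01464): C 3.998, H 6.980, Cl 1.000, S 1.998
≈ 4:7:1:2 → C4H7ClS2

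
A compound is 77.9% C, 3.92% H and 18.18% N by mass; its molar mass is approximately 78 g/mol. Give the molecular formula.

Assume 100 g: 77.9 g C, 3.92 g H, 18.18 g N.
Moles — C: 77.9 / 12.01 = 6.486 mol; H: 3.92 / 1.008 = 3.889 mol; N: 18.18 / 14.01 = 1.298 mol
Divide by the smallest (1.298 mol N): C 4.998, H 2.997, N 1.000
→ C5H3N
Empirical-formula mass = 77.08 g/mol
n = 78 / 77.08 = 1.01 ≈ 1
Molecular formula = empirical formula = C5H3N

C5H3N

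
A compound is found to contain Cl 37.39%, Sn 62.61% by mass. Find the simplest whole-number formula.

Assume 100 g: 37.39 g Cl, 62.61 g Sn.
Moles — Cl: 37.39 / 35.45 = 1.055 mol; Sn: 62.61 / 118.71 = 0.5274 mol
Divide by the smallest (0.5274 mol Sn): Cl 2.000, Sn 1.000
→ Cl2Sn

Cl2Sn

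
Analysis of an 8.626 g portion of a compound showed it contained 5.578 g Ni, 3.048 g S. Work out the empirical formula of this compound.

Ni: 5.578 g ÷ 58.69 g/mol = 0.09504 mol
S: 3.048 g ÷ 32.07 g/mol = 0.09504 mol
Divide by the smallest (0.09504 mol Ni): Ni 1.000, S 1.000
→ NiS

NiS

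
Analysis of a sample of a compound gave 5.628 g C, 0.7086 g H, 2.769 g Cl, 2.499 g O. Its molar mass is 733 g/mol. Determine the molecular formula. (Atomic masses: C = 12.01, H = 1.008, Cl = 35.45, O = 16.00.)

C: 5.628 g ÷ 12.01 g/mol = 0.4686 mol
H: 0.7086 g ÷ 1.008 g/mol = 0.703 mol
Cl: 2.769 g ÷ 35.45 g/mol = 0.07811 mol
O: 2.499 g ÷ 16.00 g/mol = 0.1562 mol
Ratios (÷ 0.07811): C 5.999, H 9.000, Cl 1.000, O 2.000
→ C6H9ClO2
Empirical-formula mass = 148.58 g/mol
n = 733 / 148.58 = 4.93 ≈ 5
Molecular formula = (C6H9ClO2)×5 = C30H45Cl5O10

C30H45Cl5O10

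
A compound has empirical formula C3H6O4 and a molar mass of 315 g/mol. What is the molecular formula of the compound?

C9H18O12

Empirical-formula mass = 106.08 g/mol
n = 315 / 106.08 = 2.97 ≈ 3
Molecular formula = (C3H6O4)3 = C9H18O12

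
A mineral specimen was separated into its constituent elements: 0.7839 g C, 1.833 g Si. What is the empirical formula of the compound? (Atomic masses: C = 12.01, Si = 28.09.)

n(C) = 0.7839/12.01 = 0.06527, n(Si) = 1.833/28.09 = 0.06525
Divide by the smallest (0.06525 mol Si): C 1.000, Si 1.000
Ratio ≈ 1:1, so the empirical formula is CSi

CSi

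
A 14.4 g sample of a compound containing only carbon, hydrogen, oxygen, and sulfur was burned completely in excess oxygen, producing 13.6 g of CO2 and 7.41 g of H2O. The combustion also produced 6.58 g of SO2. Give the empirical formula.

C3H8O4S

mol C = 13.6 / 44.01 = 0.3090; mass C = 0.3090 × 12.01 = 3.711 g
mol H = 2 × (7.41 / 18.02) = 0.8224; mass H = 0.8224 × 1.008 = 0.8290 g
mol S = 6.58 / 64.07 = 0.1027; mass S = 3.294 g
mass O = 14.4 − (7.834) = 6.566 g → mol O = 0.4104
Divide by the smallest (0.1027 mol S): C 3.009, H 8.008, O 3.996, S 1.000
≈ 3:8:4:1 → C3H8O4S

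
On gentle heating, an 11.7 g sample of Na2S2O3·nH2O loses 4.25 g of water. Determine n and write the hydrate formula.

Na2S2O3·5H2O

Mass of anhydrous Na2S2O3 = 11.7 − 4.25 = 7.45 g
mol H2O = 4.25 / 18.02 = 0.2358
Molar mass of Na2S2O3 = 158.12 g/mol → mol Na2S2O3 = 7.45 / 158.12 = 0.04712
n = 0.2358 / 0.04712 = 5.01 ≈ 5 → Na2S2O3·5H2O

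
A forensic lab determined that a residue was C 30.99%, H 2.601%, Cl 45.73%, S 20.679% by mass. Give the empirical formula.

C4H4Cl2S

Assume 100 g: 30.99 g C, 2.601 g H, 45.73 g Cl, 20.679 g S.
Moles — C: 30.99 / 12.01 = 2.58 mol; H: 2.601 / 1.008 = 2.58 mol; Cl: 45.73 / 35.45 = 1.29 mol; S: 20.679 / 32.07 = 0.6448 mol
Divide by the smallest (0.6448 mol S): C 4.002, H 4.002, Cl 2.001, S 1.000
Ratio ≈ 4:4:2:1, so the empirical formula is C4H4Cl2S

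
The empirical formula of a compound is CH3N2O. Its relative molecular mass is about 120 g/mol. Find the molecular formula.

Empirical-formula mass = 59.05 g/mol
n = 120 / 59.05 = 2.03 ≈ 2
Molecular formula = (CH3N2O)2 = C2H6N4O2

C2H6N4O2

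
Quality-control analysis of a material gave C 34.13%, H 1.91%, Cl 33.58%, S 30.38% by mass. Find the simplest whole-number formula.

C3H2ClS

Assume 100 g: 34.13 g C, 1.91 g H, 33.58 g Cl, 30.38 g S.
C: 34.13 g ÷ 12.01 g/mol = 2.842 mol
H: 1.91 g ÷ 1.008 g/mol = 1.895 mol
Cl: 33.58 g ÷ 35.45 g/mol = 0.9472 mol
S: 30.38 g ÷ 32.07 g/mol = 0.9473 mol
Divide by the smallest (0.9472 mol Cl): C 3.000, H 2.000, Cl 1.000, S 1.000
Ratio ≈ 3:2:1:1, so the empirical formula is C3H2ClS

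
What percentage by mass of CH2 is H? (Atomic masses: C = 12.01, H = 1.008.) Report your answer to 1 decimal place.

Molar mass = 1(12.01) + 2(1.008) = 14.026 g/mol
Mass of H per mole = 2 × 1.008 = 2.016 g
% H = 2.016 / 14.026 × 100 = 14.4%

14.4%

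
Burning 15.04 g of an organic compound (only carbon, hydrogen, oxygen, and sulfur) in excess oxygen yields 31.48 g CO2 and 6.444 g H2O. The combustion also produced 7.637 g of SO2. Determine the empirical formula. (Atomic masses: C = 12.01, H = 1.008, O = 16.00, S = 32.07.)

mol C = 31.48 / 44.01 = 0.7153; mass C = 0.7153 × 12.01 = 8.591 g
mol H = 2 × (6.444 / 18.02) = 0.7152; mass H = 0.7152 × 1.008 = 0.7209 g
mol S = 7.637 / 64.07 = 0.1192; mass S = 3.823 g
mass O = 15.04 − (13.13) = 1.906 g → mol O = 0.1191
Smallest is O at 0.1191 mol; normalising gives C 6.005, H 6.005, O 1.000, S 1.001
≈ 6:6:1:1 → C6H6OS

C6H6OS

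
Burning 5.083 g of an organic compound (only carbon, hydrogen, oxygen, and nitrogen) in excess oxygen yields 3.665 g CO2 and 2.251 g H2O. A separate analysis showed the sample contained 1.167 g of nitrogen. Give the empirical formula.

mol C = 3.665 / 44.01 = 0.08328; mass C = 0.08328 × 12.01 = 1.000 g
mol H = 2 × (2.251 / 18.02) = 0.2498; mass H = 0.2498 × 1.008 = 0.2518 g
mol N = 1.167 / 14.01 = 0.08330
mass O = 5.083 − (2.419) = 2.664 g → mol O = 0.1665
Ratios (÷ 0.08328): C 1.000, H 3.000, N 1.000, O 1.999
Ratio ≈ 1:3:1:2, so the empirical formula is CH3NO2

CH3NO2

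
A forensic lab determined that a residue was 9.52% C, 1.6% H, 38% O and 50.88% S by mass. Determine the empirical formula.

CH2O3S2

Assume 100 g: 9.52 g C, 1.6 g H, 38 g O, 50.88 g S.
Moles — C: 9.52 / 12.01 = 0.7927 mol; H: 1.6 / 1.008 = 1.587 mol; O: 38 / 16.00 = 2.375 mol; S: 50.88 / 32.07 = 1.587 mol
Divide by the smallest (0.7927 mol C): C 1.000, H 2.002, O 2.996, S 2.001
≈ 1:2:3:2 → CH2O3S2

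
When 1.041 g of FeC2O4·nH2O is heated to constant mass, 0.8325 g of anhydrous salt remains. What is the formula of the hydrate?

FeC2O4·2H2O

Mass of water lost = 1.041 − 0.8325 = 0.2085 g → 0.2085 / 18.02 = 0.01157 mol H2O
Molar mass of FeC2O4 = 143.87 g/mol → mol FeC2O4 = 0.8325 / 143.87 = 0.005786
n = 0.01157 / 0.005786 = 2.00 ≈ 2 → FeC2O4·2H2O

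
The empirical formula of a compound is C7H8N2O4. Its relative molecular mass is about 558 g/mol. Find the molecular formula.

Empirical-formula mass = 184.15 g/mol
n = 558 / 184.15 = 3.03 ≈ 3
Molecular formula = (C7H8N2O4)3 = C21H24N6O12

C21H24N6O12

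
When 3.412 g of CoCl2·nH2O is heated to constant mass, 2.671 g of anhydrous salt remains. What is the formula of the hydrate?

Mass of water lost = 3.412 − 2.671 = 0.741 g → 0.741 / 18.02 = 0.04112 mol H2O
Molar mass of CoCl2 = 129.83 g/mol → mol CoCl2 = 2.671 / 129.83 = 0.02057
n = 0.04112 / 0.02057 = 2.00 ≈ 2 → CoCl2·2H2O

CoCl2·2H2O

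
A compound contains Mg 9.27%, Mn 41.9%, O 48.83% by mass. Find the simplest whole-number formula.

MgMn2O8

Assume 100 g: 9.27 g Mg, 41.9 g Mn, 48.83 g O.
n(Mg) = 9.27/24.31 = 0.3813, n(Mn) = 41.9/54.94 = 0.7627, n(O) = 48.83/16.00 = 3.052
Smallest is Mg at 0.3813 mol; normalising gives Mg 1.000, Mn 2.000, O 8.003
≈ 1:2:8 → MgMn2O8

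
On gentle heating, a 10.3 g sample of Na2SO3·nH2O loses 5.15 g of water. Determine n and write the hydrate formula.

Na2SO3·7H2O

Mass of anhydrous Na2SO3 = 10.3 − 5.15 = 5.15 g
mol H2O = 5.15 / 18.02 = 0.2858
Molar mass of Na2SO3 = 126.05 g/mol → mol Na2SO3 = 5.15 / 126.05 = 0.04086
n = 0.2858 / 0.04086 = 7.00 ≈ 7 → Na2SO3·7H2O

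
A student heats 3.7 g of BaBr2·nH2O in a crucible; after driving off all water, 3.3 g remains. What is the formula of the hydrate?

Mass of water lost = 3.7 − 3.3 = 0.4 g → 0.4 / 18.02 = 0.0222 mol H2O
Molar mass of BaBr2 = 297.13 g/mol → mol BaBr2 = 3.3 / 297.13 = 0.01111
n = 0.0222 / 0.01111 = 2.00 ≈ 2 → BaBr2·2H2O

BaBr2·2H2O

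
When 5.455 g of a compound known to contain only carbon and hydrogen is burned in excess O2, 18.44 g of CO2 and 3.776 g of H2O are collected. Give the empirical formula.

CH

mol C = 18.44 / 44.01 = 0.4190; mass C = 0.4190 × 12.01 = 5.032 g
mol H = 2 × (3.776 / 18.02) = 0.4191; mass H = 0.4191 × 1.008 = 0.4224 g
Ratios (÷ 0.419): C 1.000, H 1.000
Ratio ≈ 1:1, so the empirical formula is CH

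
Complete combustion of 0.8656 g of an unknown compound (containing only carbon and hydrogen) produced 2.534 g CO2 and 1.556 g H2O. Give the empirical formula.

mol C = 2.534 / 44.01 = 0.05758; mass C = 0.05758 × 12.01 = 0.6915 g
mol H = 2 × (1.556 / 18.02) = 0.1727; mass H = 0.1727 × 1.008 = 0.1741 g
Smallest is C at 0.05758 mol; normalising gives C 1.000, H 2.999
≈ 1:3 → CH3

CH3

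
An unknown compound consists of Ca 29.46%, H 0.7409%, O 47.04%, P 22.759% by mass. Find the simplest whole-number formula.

CaHO4P

Assume 100 g: 29.46 g Ca, 0.7409 g H, 47.04 g O, 22.759 g P.
Moles — Ca: 29.46 / 40.08 = 0.735 mol; H: 0.7409 / 1.008 = 0.735 mol; O: 47.04 / 16.00 = 2.94 mol; P: 22.759 / 30.97 = 0.7349 mol
Smallest is P at 0.7349 mol; normalising gives Ca 1.000, H 1.000, O 4.001, P 1.000
Ratio ≈ 1:1:4:1, so the empirical formula is CaHO4P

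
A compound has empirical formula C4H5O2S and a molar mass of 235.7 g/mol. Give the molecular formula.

C8H10O4S2

Empirical-formula mass = 117.15 g/mol
n = 235.7 / 117.15 = 2.01 ≈ 2
Molecular formula = (C4H5O2S)2 = C8H10O4S2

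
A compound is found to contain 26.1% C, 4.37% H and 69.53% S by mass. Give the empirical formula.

Assume 100 g: 26.1 g C, 4.37 g H, 69.53 g S.
C: 26.1 g ÷ 12.01 g/mol = 2.173 mol
H: 4.37 g ÷ 1.008 g/mol = 4.335 mol
S: 69.53 g ÷ 32.07 g/mol = 2.168 mol
Divide by the smallest (2.168 mol S): C 1.002, H 2.000, S 1.000
≈ 1:2:1 → CH2S

CH2S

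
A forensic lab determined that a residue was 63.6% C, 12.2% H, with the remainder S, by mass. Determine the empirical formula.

Assume 100 g: 63.6 g C, 12.2 g H, 24.2 g S.
C: 63.6 g ÷ 12.01 g/mol = 5.296 mol
H: 12.2 g ÷ 1.008 g/mol = 12.1 mol
S: 24.2 g ÷ 32.07 g/mol = 0.7546 mol
Smallest is S at 0.7546 mol; normalising gives C 7.018, H 16.039, S 1.000
→ C7H16S

C7H16S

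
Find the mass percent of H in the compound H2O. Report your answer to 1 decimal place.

Molar mass = 2(1.008) + 1(16.00) = 18.016 g/mol
Mass of H per mole = 2 × 1.008 = 2.016 g
% H = 2.016 / 18.016 × 100 = 11.2%

11.2%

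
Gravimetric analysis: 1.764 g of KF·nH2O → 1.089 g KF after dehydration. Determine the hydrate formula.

Mass of water lost = 1.764 − 1.089 = 0.675 g → 0.675 / 18.02 = 0.03746 mol H2O
Molar mass of KF = 58.10 g/mol → mol KF = 1.089 / 58.10 = 0.01874
n = 0.03746 / 0.01874 = 2.00 ≈ 2 → KF·2H2O

KF·2H2O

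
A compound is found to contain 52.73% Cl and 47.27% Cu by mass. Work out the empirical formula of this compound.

Assume 100 g: 52.73 g Cl, 47.27 g Cu.
n(Cl) = 52.73/35.45 = 1.487, n(Cu) = 47.27/63.55 = 0.7438
Ratios (÷ 0.7438): Cl 2.000, Cu 1.000
Ratio ≈ 2:1, so the empirical formula is Cl2Cu

Cl2Cu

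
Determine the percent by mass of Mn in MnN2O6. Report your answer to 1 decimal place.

30.7%

Molar mass = 1(54.94) + 2(14.01) + 6(16.00) = 178.960 g/mol
Mass of Mn per mole = 1 × 54.94 = 54.940 g
% Mn = 54.940 / 178.960 × 100 = 30.7%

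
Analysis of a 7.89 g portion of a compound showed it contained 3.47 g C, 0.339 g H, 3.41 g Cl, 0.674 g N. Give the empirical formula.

Moles — C: 3.47 / 12.01 = 0.2889 mol; H: 0.339 / 1.008 = 0.3363 mol; Cl: 3.41 / 35.45 = 0.09619 mol; N: 0.674 / 14.01 = 0.04811 mol
Ratios (÷ 0.04811): C 6.006, H 6.991, Cl 1.999, N 1.000
Ratio ≈ 6:7:2:1, so the empirical formula is C6H7Cl2N

C6H7Cl2N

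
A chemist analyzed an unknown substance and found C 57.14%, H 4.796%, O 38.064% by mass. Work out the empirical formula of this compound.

C2H2O

Assume 100 g: 57.14 g C, 4.796 g H, 38.064 g O.
Moles — C: 57.14 / 12.01 = 4.758 mol; H: 4.796 / 1.008 = 4.758 mol; O: 38.064 / 16.00 = 2.379 mol
Smallest is O at 2.379 mol; normalising gives C 2.000, H 2.000, O 1.000
→ C2H2O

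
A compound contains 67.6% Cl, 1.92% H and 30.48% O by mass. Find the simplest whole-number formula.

ClHO

Assume 100 g: 67.6 g Cl, 1.92 g H, 30.48 g O.
Cl: 67.6 g ÷ 35.45 g/mol = 1.907 mol
H: 1.92 g ÷ 1.008 g/mol = 1.905 mol
O: 30.48 g ÷ 16.00 g/mol = 1.905 mol
Divide by the smallest (1.905 mol H): Cl 1.001, H 1.000, O 1.000
Ratio ≈ 1:1:1, so the empirical formula is ClHO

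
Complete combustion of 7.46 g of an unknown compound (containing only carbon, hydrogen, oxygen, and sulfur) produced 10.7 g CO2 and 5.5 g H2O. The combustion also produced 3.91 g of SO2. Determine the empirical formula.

C4H10O2S

mol C = 10.7 / 44.01 = 0.2431; mass C = 0.2431 × 12.01 = 2.920 g
mol H = 2 × (5.5 / 18.02) = 0.6104; mass H = 0.6104 × 1.008 = 0.6153 g
mol S = 3.91 / 64.07 = 0.06103; mass S = 1.957 g
mass O = 7.46 − (5.492) = 1.968 g → mol O = 0.1230
Smallest is S at 0.06103 mol; normalising gives C 3.984, H 10.003, O 2.015, S 1.000
→ C4H10O2S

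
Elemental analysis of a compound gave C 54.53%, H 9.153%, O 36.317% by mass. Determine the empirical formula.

C2H4O

Assume 100 g: 54.53 g C, 9.153 g H, 36.317 g O.
C: 54.53 g ÷ 12.01 g/mol = 4.54 mol
H: 9.153 g ÷ 1.008 g/mol = 9.08 mol
O: 36.317 g ÷ 16.00 g/mol = 2.27 mol
Divide by the smallest (2.27 mol O): C 2.000, H 4.000, O 1.000
→ C2H4O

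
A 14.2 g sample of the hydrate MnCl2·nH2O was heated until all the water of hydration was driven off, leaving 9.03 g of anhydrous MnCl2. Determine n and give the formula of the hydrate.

Mass of water lost = 14.2 − 9.03 = 5.17 g → 5.17 / 18.02 = 0.2869 mol H2O
Molar mass of MnCl2 = 125.84 g/mol → mol MnCl2 = 9.03 / 125.84 = 0.07176
n = 0.2869 / 0.07176 = 4.00 ≈ 4 → MnCl2·4H2O

MnCl2·4H2O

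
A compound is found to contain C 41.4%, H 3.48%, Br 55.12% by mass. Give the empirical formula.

Assume 100 g: 41.4 g C, 3.48 g H, 55.12 g Br.
n(C) = 41.4/12.01 = 3.447, n(H) = 3.48/1.008 = 3.452, n(Br) = 55.12/79.90 = 0.6899
Ratios (÷ 0.6899): C 4.997, H 5.004, Br 1.000
→ C5H5Br

C5H5Br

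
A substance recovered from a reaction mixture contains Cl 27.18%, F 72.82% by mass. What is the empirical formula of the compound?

ClF5

Assume 100 g: 27.18 g Cl, 72.82 g F.
Cl: 27.18 g ÷ 35.45 g/mol = 0.7667 mol
F: 72.82 g ÷ 19.00 g/mol = 3.833 mol
Smallest is Cl at 0.7667 mol; normalising gives Cl 1.000, F 4.999
Ratio ≈ 1:5, so the empirical formula is ClF5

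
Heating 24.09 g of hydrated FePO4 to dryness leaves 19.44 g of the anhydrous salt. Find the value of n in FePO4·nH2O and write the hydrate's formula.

Mass of water lost = 24.09 − 19.44 = 4.65 g → 4.65 / 18.02 = 0.258 mol H2O
Molar mass of FePO4 = 150.82 g/mol → mol FePO4 = 19.44 / 150.82 = 0.1289
n = 0.258 / 0.1289 = 2.00 ≈ 2 → FePO4·2H2O

FePO4·2H2O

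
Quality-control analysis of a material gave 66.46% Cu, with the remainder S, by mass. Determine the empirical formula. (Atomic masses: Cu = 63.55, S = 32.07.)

CuS

Assume 100 g: 66.46 g Cu, 33.54 g S.
n(Cu) = 66.46/63.55 = 1.046, n(S) = 33.54/32.07 = 1.046
Ratios (÷ 1.046): Cu 1.000, S 1.000
≈ 1:1 → CuS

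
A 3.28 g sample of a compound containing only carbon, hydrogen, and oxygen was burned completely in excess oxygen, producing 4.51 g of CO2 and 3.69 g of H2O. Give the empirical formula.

mol C = 4.51 / 44.01 = 0.1025; mass C = 0.1025 × 12.01 = 1.231 g
mol H = 2 × (3.69 / 18.02) = 0.4095; mass H = 0.4095 × 1.008 = 0.4128 g
mass O = 3.28 − (1.644) = 1.636 g → mol O = 0.1023
Smallest is O at 0.1023 mol; normalising gives C 1.002, H 4.004, O 1.000
Ratio ≈ 1:4:1, so the empirical formula is CH4O

CH4O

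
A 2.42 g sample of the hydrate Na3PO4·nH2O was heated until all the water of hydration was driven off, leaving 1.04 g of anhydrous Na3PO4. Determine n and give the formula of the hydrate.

Mass of water lost = 2.42 − 1.04 = 1.38 g → 1.38 / 18.02 = 0.07658 mol H2O
Molar mass of Na3PO4 = 163.94 g/mol → mol Na3PO4 = 1.04 / 163.94 = 0.006344
n = 0.07658 / 0.006344 = 12.07 ≈ 12 → Na3PO4·12H2O

Na3PO4·12H2O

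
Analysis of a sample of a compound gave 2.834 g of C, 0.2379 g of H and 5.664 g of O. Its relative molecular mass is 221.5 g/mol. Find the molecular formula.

C6H6O9

Moles — C: 2.834 / 12.01 = 0.236 mol; H: 0.2379 / 1.008 = 0.236 mol; O: 5.664 / 16.00 = 0.354 mol
Ratios (÷ 0.236): C 1.000, H 1.000, O 1.500
×2: C 2.00, H 2.00, O 3.00 → C2H2O3
Empirical-formula mass = 74.04 g/mol
n = 221.5 / 74.04 = 2.99 ≈ 3
Molecular formula = (C2H2O3)×3 = C6H6O9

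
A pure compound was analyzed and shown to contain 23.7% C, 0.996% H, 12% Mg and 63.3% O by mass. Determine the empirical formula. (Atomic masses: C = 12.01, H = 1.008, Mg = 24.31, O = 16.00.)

Assume 100 g: 23.7 g C, 0.996 g H, 12 g Mg, 63.3 g O.
Moles — C: 23.7 / 12.01 = 1.973 mol; H: 0.996 / 1.008 = 0.9881 mol; Mg: 12 / 24.31 = 0.4936 mol; O: 63.3 / 16.00 = 3.956 mol
Divide by the smallest (0.4936 mol Mg): C 3.998, H 2.002, Mg 1.000, O 8.015
Ratio ≈ 4:2:1:8, so the empirical formula is C4H2MgO8

C4H2MgO8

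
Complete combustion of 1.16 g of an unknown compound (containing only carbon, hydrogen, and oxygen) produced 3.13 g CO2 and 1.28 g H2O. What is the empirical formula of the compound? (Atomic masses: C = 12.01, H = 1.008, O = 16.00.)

C7H14O

mol C = 3.13 / 44.01 = 0.07112; mass C = 0.07112 × 12.01 = 0.8542 g
mol H = 2 × (1.28 / 18.02) = 0.1421; mass H = 0.1421 × 1.008 = 0.1432 g
mass O = 1.16 − (0.9974) = 0.1626 g → mol O = 0.01017
Divide by the smallest (0.01017 mol O): C 6.996, H 13.975, O 1.000
Ratio ≈ 7:14:1, so the empirical formula is C7H14O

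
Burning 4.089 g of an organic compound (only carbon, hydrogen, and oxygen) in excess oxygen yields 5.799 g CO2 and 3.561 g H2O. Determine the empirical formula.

mol C = 5.799 / 44.01 = 0.1318; mass C = 0.1318 × 12.01 = 1.583 g
mol H = 2 × (3.561 / 18.02) = 0.3952; mass H = 0.3952 × 1.008 = 0.3984 g
mass O = 4.089 − (1.981) = 2.108 g → mol O = 0.1318
Smallest is O at 0.1318 mol; normalising gives C 1.000, H 3.000, O 1.000
→ CH3O

CH3O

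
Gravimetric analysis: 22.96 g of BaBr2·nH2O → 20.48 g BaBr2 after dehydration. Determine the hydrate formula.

Mass of water lost = 22.96 − 20.48 = 2.48 g → 2.48 / 18.02 = 0.1376 mol H2O
Molar mass of BaBr2 = 297.13 g/mol → mol BaBr2 = 20.48 / 297.13 = 0.06893
n = 0.1376 / 0.06893 = 2.00 ≈ 2 → BaBr2·2H2O

BaBr2·2H2O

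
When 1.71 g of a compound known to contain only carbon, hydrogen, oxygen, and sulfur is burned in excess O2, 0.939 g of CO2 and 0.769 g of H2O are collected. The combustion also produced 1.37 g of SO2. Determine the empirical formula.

mol C = 0.939 / 44.01 = 0.02134; mass C = 0.02134 × 12.01 = 0.2562 g
mol H = 2 × (0.769 / 18.02) = 0.08535; mass H = 0.08535 × 1.008 = 0.08603 g
mol S = 1.37 / 64.07 = 0.02138; mass S = 0.6857 g
mass O = 1.71 − (1.028) = 0.6820 g → mol O = 0.04262
Ratios (÷ 0.02134): C 1.000, H 4.000, O 1.998, S 1.002
→ CH4O2S

CH4O2S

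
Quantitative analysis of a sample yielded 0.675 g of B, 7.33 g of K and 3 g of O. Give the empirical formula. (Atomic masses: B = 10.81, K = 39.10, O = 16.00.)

BK3O3

n(B) = 0.675/10.81 = 0.06244, n(K) = 7.33/39.10 = 0.1875, n(O) = 3/16.00 = 0.1875
Smallest is B at 0.06244 mol; normalising gives B 1.000, K 3.002, O 3.003
→ BK3O3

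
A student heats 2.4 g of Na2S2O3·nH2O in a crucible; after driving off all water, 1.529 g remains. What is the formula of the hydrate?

Mass of water lost = 2.4 − 1.529 = 0.871 g → 0.871 / 18.02 = 0.04834 mol H2O
Molar mass of Na2S2O3 = 158.12 g/mol → mol Na2S2O3 = 1.529 / 158.12 = 0.00967
n = 0.04834 / 0.00967 = 5.00 ≈ 5 → Na2S2O3·5H2O

Na2S2O3·5H2O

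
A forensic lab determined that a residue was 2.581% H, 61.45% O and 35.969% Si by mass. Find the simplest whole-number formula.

Assume 100 g: 2.581 g H, 61.45 g O, 35.969 g Si.
n(H) = 2.581/1.008 = 2.561, n(O) = 61.45/16.00 = 3.841, n(Si) = 35.969/28.09 = 1.28
Smallest is Si at 1.28 mol; normalising gives H 2.000, O 2.999, Si 1.000
≈ 2:3:1 → H2O3Si

H2O3Si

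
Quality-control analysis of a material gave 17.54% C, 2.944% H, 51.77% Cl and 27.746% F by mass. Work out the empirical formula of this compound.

Assume 100 g: 17.54 g C, 2.944 g H, 51.77 g Cl, 27.746 g F.
n(C) = 17.54/12.01 = 1.46, n(H) = 2.944/1.008 = 2.921, n(Cl) = 51.77/35.45 = 1.46, n(F) = 27.746/19.00 = 1.46
Smallest is F at 1.46 mol; normalising gives C 1.000, H 2.000, Cl 1.000, F 1.000
→ CH2ClF

CH2ClF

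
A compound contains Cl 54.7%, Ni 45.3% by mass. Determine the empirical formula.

Assume 100 g: 54.7 g Cl, 45.3 g Ni.
Cl: 54.7 g ÷ 35.45 g/mol = 1.543 mol
Ni: 45.3 g ÷ 58.69 g/mol = 0.7719 mol
Divide by the smallest (0.7719 mol Ni): Cl 1.999, Ni 1.000
Ratio ≈ 2:1, so the empirical formula is Cl2Ni

Cl2Ni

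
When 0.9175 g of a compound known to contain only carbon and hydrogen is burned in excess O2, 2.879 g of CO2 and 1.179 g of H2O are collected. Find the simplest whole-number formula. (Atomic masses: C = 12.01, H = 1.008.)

mol C = 2.879 / 44.01 = 0.06542; mass C = 0.06542 × 12.01 = 0.7857 g
mol H = 2 × (1.179 / 18.02) = 0.1309; mass H = 0.1309 × 1.008 = 0.1319 g
Smallest is C at 0.06542 mol; normalising gives C 1.000, H 2.000
Ratio ≈ 1:2, so the empirical formula is CH2

CH2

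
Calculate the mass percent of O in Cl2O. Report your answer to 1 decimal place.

18.4%

Molar mass = 2(35.45) + 1(16.00) = 86.900 g/mol
Mass of O per mole = 1 × 16.00 = 16.000 g
% O = 16.000 / 86.900 × 100 = 18.4%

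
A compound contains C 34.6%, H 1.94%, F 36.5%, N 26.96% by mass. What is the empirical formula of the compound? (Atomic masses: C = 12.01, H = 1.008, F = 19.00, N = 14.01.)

Assume 100 g: 34.6 g C, 1.94 g H, 36.5 g F, 26.96 g N.
n(C) = 34.6/12.01 = 2.881, n(H) = 1.94/1.008 = 1.925, n(F) = 36.5/19.00 = 1.921, n(N) = 26.96/14.01 = 1.924
Ratios (÷ 1.921): C 1.500, H 1.002, F 1.000, N 1.002
×2: C 3.00, H 2.00, F 2.00, N 2.00 → C3H2F2N2

C3H2F2N2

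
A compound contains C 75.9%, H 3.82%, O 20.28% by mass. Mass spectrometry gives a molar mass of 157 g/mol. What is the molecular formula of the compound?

Assume 100 g: 75.9 g C, 3.82 g H, 20.28 g O.
C: 75.9 g ÷ 12.01 g/mol = 6.32 mol
H: 3.82 g ÷ 1.008 g/mol = 3.79 mol
O: 20.28 g ÷ 16.00 g/mol = 1.268 mol
Divide by the smallest (1.268 mol O): C 4.986, H 2.990, O 1.000
≈ 5:3:1 → C5H3O
Empirical-formula mass = 79.07 g/mol
n = 157 / 79.07 = 1.99 ≈ 2
Molecular formula = (C5H3O)×2 = C10H6O2

C10H6O2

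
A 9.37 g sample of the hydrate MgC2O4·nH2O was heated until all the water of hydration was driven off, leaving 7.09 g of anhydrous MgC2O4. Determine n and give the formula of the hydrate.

MgC2O4·2H2O

Mass of water lost = 9.37 − 7.09 = 2.28 g → 2.28 / 18.02 = 0.1265 mol H2O
Molar mass of MgC2O4 = 112.33 g/mol → mol MgC2O4 = 7.09 / 112.33 = 0.06312
n = 0.1265 / 0.06312 = 2.00 ≈ 2 → MgC2O4·2H2O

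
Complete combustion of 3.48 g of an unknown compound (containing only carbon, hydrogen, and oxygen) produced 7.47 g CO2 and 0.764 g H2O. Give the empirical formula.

mol C = 7.47 / 44.01 = 0.1697; mass C = 0.1697 × 12.01 = 2.039 g
mol H = 2 × (0.764 / 18.02) = 0.08479; mass H = 0.08479 × 1.008 = 0.08547 g
mass O = 3.48 − (2.124) = 1.356 g → mol O = 0.08475
Smallest is O at 0.08475 mol; normalising gives C 2.003, H 1.001, O 1.000
→ C2HO

C2HO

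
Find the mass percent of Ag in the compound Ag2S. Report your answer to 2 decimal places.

Molar mass = 2(107.87) + 1(32.07) = 247.810 g/mol
Mass of Ag per mole = 2 × 107.87 = 215.740 g
% Ag = 215.740 / 247.810 × 100 = 87.06%

87.06%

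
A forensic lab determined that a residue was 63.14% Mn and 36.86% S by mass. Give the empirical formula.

MnS

Assume 100 g: 63.14 g Mn, 36.86 g S.
Mn: 63.14 g ÷ 54.94 g/mol = 1.149 mol
S: 36.86 g ÷ 32.07 g/mol = 1.149 mol
Divide by the smallest (1.149 mol Mn): Mn 1.000, S 1.000
Ratio ≈ 1:1, so the empirical formula is MnS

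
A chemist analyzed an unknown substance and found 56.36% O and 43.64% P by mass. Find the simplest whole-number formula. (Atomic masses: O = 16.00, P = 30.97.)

Assume 100 g: 56.36 g O, 43.64 g P.
O: 56.36 g ÷ 16.00 g/mol = 3.522 mol
P: 43.64 g ÷ 30.97 g/mol = 1.409 mol
Divide by the smallest (1.409 mol P): O 2.500, P 1.000
Multiply by 2: O 5.00, P 2.00 → O5P2

O5P2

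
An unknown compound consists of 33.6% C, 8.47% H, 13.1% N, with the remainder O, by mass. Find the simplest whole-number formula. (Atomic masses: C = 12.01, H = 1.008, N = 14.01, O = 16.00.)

Assume 100 g: 33.6 g C, 8.47 g H, 13.1 g N, 44.83 g O.
Moles — C: 33.6 / 12.01 = 2.798 mol; H: 8.47 / 1.008 = 8.403 mol; N: 13.1 / 14.01 = 0.935 mol; O: 44.83 / 16.00 = 2.802 mol
Divide by the smallest (0.935 mol N): C 2.992, H 8.986, N 1.000, O 2.997
→ C3H9NO3

C3H9NO3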